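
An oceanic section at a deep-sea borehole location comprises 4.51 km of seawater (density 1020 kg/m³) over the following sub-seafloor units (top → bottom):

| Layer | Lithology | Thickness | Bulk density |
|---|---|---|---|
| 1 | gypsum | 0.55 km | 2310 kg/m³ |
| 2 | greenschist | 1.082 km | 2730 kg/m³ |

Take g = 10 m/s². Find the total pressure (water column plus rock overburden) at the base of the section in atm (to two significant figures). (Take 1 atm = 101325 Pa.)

seawater: 1020 kg/m³ × 10 m/s² × 4510 m = 4.600×10^7 Pa = 454.0 atm
gypsum: 2310 kg/m³ × 10 m/s² × 550 m = 1.270×10^7 Pa = 125.4 atm
greenschist: 2730 kg/m³ × 10 m/s² × 1082 m = 2.954×10^7 Pa = 291.5 atm
Total = 454.0 + 125.4 + 291.5 = 870.92 atm

870 atm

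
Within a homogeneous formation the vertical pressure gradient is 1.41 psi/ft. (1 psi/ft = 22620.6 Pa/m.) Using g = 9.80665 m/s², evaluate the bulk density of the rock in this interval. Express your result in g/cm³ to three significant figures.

ρ = (dP/dz)/g = 1.41 psi/ft / 9.80665 m/s² = 31895 Pa/m / 9.80665 m/s² = 3252.4 kg/m³
= 3.252 g/cm³

3.25 g/cm³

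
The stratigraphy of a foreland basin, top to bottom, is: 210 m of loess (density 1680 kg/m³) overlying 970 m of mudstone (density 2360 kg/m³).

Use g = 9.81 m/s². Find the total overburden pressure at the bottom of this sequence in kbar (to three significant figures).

0.259 kbar

loess: 1680 kg/m³ × 9.81 m/s² × 210 m = 3.461×10^6 Pa = 0.03461 kbar
mudstone: 2360 kg/m³ × 9.81 m/s² × 970 m = 2.246×10^7 Pa = 0.2246 kbar
Total = 0.03461 + 0.2246 = 0.25918 kbar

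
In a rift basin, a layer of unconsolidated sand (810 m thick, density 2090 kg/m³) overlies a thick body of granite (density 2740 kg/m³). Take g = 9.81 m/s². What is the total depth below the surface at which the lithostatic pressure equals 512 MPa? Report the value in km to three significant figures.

19.2 km

Pressure at base of upper layers: 2090×9.81×810 = 1.661×10^7 Pa = 16.61 MPa
Remaining pressure to be supplied by granite: 5.120×10^8 − 1.661×10^7 = 4.954×10^8 Pa
Additional depth in granite = 4.954×10^8 Pa / (2740 kg/m³ × 9.81 m/s²) = 18430 m
Total depth = 810 m + 18430 m = 19240 m
= 19.240 km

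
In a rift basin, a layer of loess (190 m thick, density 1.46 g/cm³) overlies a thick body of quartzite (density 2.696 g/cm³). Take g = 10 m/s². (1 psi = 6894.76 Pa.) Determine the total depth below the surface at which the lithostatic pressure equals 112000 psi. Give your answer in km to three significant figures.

28.7 km

Pressure at base of upper layers: 1460×10×190 = 2.774×10^6 Pa = 402.3 psi
Remaining pressure to be supplied by quartzite: 7.722×10^8 − 2.774×10^6 = 7.694×10^8 Pa
Additional depth in quartzite = 7.694×10^8 Pa / (2696 kg/m³ × 10 m/s²) = 28540 m
Total depth = 190 m + 28540 m = 28730 m
= 28.730 km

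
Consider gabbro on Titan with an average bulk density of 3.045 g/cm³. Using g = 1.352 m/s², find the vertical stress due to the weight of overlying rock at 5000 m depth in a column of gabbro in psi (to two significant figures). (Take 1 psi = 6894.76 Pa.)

gabbro: 3045 kg/m³ × 1.352 m/s² × 5000 m = 2.058×10^7 Pa = 2985 psi

3000 psi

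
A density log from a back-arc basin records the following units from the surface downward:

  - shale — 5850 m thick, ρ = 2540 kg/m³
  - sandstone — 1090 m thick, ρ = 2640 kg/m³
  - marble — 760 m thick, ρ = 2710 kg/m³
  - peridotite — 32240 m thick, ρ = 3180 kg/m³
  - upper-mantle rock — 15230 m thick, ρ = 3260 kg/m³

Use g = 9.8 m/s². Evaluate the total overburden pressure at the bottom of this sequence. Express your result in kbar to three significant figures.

16.9 kbar

shale: 2540 kg/m³ × 9.8 m/s² × 5850 m = 1.456×10^8 Pa = 1.456 kbar
sandstone: 2640 kg/m³ × 9.8 m/s² × 1090 m = 2.820×10^7 Pa = 0.2820 kbar
marble: 2710 kg/m³ × 9.8 m/s² × 760 m = 2.018×10^7 Pa = 0.2018 kbar
peridotite: 3180 kg/m³ × 9.8 m/s² × 32240 m = 1.005×10^9 Pa = 10.05 kbar
upper-mantle rock: 3260 kg/m³ × 9.8 m/s² × 15230 m = 4.866×10^8 Pa = 4.866 kbar
Total = 1.456 + 0.2820 + 0.2018 + 10.05 + 4.866 = 16.853 kbar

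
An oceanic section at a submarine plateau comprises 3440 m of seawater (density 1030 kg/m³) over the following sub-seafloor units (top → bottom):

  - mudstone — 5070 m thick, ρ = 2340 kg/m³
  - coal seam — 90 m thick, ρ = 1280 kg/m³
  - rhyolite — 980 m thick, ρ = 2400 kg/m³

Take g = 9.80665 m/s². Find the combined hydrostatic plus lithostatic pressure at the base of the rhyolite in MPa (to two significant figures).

seawater: 1030 kg/m³ × 9.80665 m/s² × 3440 m = 3.475×10^7 Pa = 34.75 MPa
mudstone: 2340 kg/m³ × 9.80665 m/s² × 5070 m = 1.163×10^8 Pa = 116.3 MPa
coal seam: 1280 kg/m³ × 9.80665 m/s² × 90 m = 1.130×10^6 Pa = 1.130 MPa
rhyolite: 2400 kg/m³ × 9.80665 m/s² × 980 m = 2.307×10^7 Pa = 23.07 MPa
Total = 34.75 + 116.3 + 1.130 + 23.07 = 175.29 MPa

180 MPa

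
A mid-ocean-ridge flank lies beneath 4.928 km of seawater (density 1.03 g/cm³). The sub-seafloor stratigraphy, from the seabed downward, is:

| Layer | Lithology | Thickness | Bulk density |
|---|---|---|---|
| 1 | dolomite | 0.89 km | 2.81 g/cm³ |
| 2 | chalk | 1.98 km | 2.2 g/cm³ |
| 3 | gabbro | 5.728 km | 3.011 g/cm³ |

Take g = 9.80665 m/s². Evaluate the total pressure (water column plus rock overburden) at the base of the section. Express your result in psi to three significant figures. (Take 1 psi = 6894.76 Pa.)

seawater: 1030 kg/m³ × 9.80665 m/s² × 4928 m = 4.978×10^7 Pa = 7220 psi
dolomite: 2810 kg/m³ × 9.80665 m/s² × 890 m = 2.453×10^7 Pa = 3557 psi
chalk: 2200 kg/m³ × 9.80665 m/s² × 1980 m = 4.272×10^7 Pa = 6196 psi
gabbro: 3011 kg/m³ × 9.80665 m/s² × 5728 m = 1.691×10^8 Pa = 24531 psi
Total = 7220 + 3557 + 6196 + 24531 = 41503 psi

41500 psi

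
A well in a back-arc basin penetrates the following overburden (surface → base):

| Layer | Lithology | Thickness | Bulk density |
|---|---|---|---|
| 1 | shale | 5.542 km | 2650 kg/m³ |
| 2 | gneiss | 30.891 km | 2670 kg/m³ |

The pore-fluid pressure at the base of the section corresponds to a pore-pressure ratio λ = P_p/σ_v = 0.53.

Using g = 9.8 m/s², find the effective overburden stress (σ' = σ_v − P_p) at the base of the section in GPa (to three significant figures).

0.448 GPa

Overburden (lithostatic) stress σ_v:
shale: 2650 kg/m³ × 9.8 m/s² × 5542 m = 1.439×10^8 Pa = 143.9 MPa
gneiss: 2670 kg/m³ × 9.8 m/s² × 30891 m = 8.083×10^8 Pa = 808.3 MPa
Total = 143.9 + 808.3 = 952.22 MPa
Pore pressure P_p = λ·σ_v = 0.53 × 952.2 MPa = 504.7 MPa
Effective stress σ' = σ_v − P_p = 952.2 − 504.7 = 447.54 MPa = 0.44754 GPa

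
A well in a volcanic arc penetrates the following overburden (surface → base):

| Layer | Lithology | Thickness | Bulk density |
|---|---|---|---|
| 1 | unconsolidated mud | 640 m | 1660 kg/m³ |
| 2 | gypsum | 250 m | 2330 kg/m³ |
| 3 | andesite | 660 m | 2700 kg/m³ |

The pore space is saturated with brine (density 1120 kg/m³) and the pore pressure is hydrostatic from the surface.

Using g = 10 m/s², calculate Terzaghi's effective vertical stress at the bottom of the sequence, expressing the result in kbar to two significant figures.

0.17 kbar

Overburden (lithostatic) stress σ_v:
unconsolidated mud: 1660 kg/m³ × 10 m/s² × 640 m = 1.062×10^7 Pa = 10.62 MPa
gypsum: 2330 kg/m³ × 10 m/s² × 250 m = 5.825×10^6 Pa = 5.825 MPa
andesite: 2700 kg/m³ × 10 m/s² × 660 m = 1.782×10^7 Pa = 17.82 MPa
Total = 10.62 + 5.825 + 17.82 = 34.269 MPa
Pore pressure P_p = 1120 kg/m³ × 10 m/s² × 1550 m = 1.736×10^7 Pa = 17.36 MPa
Effective stress σ' = σ_v − P_p = 34.27 − 17.36 = 16.909 MPa = 0.16909 kbar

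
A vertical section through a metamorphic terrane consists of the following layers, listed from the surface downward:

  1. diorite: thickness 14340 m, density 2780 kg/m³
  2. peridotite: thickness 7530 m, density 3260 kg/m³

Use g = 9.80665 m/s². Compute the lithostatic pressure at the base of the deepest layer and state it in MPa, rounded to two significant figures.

630 MPa

diorite: 2780 kg/m³ × 9.80665 m/s² × 14340 m = 3.909×10^8 Pa = 390.9 MPa
peridotite: 3260 kg/m³ × 9.80665 m/s² × 7530 m = 2.407×10^8 Pa = 240.7 MPa
Total = 390.9 + 240.7 = 631.68 MPa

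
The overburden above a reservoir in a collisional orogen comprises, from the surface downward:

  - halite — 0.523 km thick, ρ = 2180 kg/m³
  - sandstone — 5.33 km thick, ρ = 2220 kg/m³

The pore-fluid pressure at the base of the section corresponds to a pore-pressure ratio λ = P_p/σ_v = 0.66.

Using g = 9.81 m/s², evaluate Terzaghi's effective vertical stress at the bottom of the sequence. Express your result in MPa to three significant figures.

43.3 MPa

Overburden (lithostatic) stress σ_v:
halite: 2180 kg/m³ × 9.81 m/s² × 523 m = 1.118×10^7 Pa = 11.18 MPa
sandstone: 2220 kg/m³ × 9.81 m/s² × 5330 m = 1.161×10^8 Pa = 116.1 MPa
Total = 11.18 + 116.1 = 127.26 MPa
Pore pressure P_p = λ·σ_v = 0.66 × 127.3 MPa = 83.99 MPa
Effective stress σ' = σ_v − P_p = 127.3 − 83.99 = 43.269 MPa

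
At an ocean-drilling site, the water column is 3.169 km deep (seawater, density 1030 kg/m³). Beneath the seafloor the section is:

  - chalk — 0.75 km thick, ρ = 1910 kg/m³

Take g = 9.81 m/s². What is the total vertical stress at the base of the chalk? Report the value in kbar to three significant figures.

seawater: 1030 kg/m³ × 9.81 m/s² × 3169 m = 3.202×10^7 Pa = 0.3202 kbar
chalk: 1910 kg/m³ × 9.81 m/s² × 750 m = 1.405×10^7 Pa = 0.1405 kbar
Total = 0.3202 + 0.1405 = 0.46073 kbar

0.461 kbar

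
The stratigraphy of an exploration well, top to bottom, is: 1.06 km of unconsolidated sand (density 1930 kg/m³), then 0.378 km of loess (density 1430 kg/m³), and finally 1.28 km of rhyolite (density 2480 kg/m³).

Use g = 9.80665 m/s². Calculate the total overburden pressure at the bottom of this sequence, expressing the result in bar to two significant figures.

560 bar

unconsolidated sand: 1930 kg/m³ × 9.80665 m/s² × 1060 m = 2.006×10^7 Pa = 200.6 bar
loess: 1430 kg/m³ × 9.80665 m/s² × 378 m = 5.301×10^6 Pa = 53.01 bar
rhyolite: 2480 kg/m³ × 9.80665 m/s² × 1280 m = 3.113×10^7 Pa = 311.3 bar
Total = 200.6 + 53.01 + 311.3 = 564.94 bar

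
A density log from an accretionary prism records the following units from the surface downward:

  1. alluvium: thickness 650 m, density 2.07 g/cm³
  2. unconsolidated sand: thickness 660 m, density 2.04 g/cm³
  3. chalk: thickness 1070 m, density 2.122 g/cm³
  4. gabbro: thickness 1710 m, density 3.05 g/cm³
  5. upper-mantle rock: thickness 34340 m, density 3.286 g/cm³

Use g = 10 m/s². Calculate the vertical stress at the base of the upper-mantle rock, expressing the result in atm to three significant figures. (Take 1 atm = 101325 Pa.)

12100 atm

alluvium: 2070 kg/m³ × 10 m/s² × 650 m = 1.345×10^7 Pa = 132.8 atm
unconsolidated sand: 2040 kg/m³ × 10 m/s² × 660 m = 1.346×10^7 Pa = 132.9 atm
chalk: 2122 kg/m³ × 10 m/s² × 1070 m = 2.271×10^7 Pa = 224.1 atm
gabbro: 3050 kg/m³ × 10 m/s² × 1710 m = 5.215×10^7 Pa = 514.7 atm
upper-mantle rock: 3286 kg/m³ × 10 m/s² × 34340 m = 1.128×10^9 Pa = 11137 atm
Total = 132.8 + 132.9 + 224.1 + 514.7 + 11137 = 12141 atm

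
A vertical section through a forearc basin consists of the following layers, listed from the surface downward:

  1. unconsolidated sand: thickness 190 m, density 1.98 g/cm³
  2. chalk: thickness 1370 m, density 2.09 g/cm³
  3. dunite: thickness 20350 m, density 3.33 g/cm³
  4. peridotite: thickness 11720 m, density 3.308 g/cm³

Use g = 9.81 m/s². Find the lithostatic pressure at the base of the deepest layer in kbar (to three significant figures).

unconsolidated sand: 1980 kg/m³ × 9.81 m/s² × 190 m = 3.691×10^6 Pa = 0.03691 kbar
chalk: 2090 kg/m³ × 9.81 m/s² × 1370 m = 2.809×10^7 Pa = 0.2809 kbar
dunite: 3330 kg/m³ × 9.81 m/s² × 20350 m = 6.648×10^8 Pa = 6.648 kbar
peridotite: 3308 kg/m³ × 9.81 m/s² × 11720 m = 3.803×10^8 Pa = 3.803 kbar
Total = 0.03691 + 0.2809 + 6.648 + 3.803 = 10.769 kbar

10.8 kbar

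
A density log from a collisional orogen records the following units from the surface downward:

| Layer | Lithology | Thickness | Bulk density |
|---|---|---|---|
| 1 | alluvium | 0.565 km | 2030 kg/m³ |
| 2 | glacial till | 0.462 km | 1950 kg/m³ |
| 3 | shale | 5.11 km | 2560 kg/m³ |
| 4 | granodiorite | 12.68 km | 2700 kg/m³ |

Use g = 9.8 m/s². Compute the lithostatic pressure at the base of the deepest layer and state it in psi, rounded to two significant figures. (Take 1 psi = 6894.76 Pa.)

alluvium: 2030 kg/m³ × 9.8 m/s² × 565 m = 1.124×10^7 Pa = 1630 psi
glacial till: 1950 kg/m³ × 9.8 m/s² × 462 m = 8.829×10^6 Pa = 1281 psi
shale: 2560 kg/m³ × 9.8 m/s² × 5110 m = 1.282×10^8 Pa = 18594 psi
granodiorite: 2700 kg/m³ × 9.8 m/s² × 12680 m = 3.355×10^8 Pa = 48662 psi
Total = 1630 + 1281 + 18594 + 48662 = 70167 psi

70000 psi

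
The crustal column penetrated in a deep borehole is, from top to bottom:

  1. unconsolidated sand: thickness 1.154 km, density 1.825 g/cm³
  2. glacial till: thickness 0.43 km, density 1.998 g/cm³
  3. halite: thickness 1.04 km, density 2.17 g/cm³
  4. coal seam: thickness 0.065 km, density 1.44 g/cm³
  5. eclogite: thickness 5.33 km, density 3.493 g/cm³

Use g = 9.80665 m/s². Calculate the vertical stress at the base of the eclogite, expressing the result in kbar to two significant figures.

2.3 kbar

unconsolidated sand: 1825 kg/m³ × 9.80665 m/s² × 1154 m = 2.065×10^7 Pa = 0.2065 kbar
glacial till: 1998 kg/m³ × 9.80665 m/s² × 430 m = 8.425×10^6 Pa = 0.08425 kbar
halite: 2170 kg/m³ × 9.80665 m/s² × 1040 m = 2.213×10^7 Pa = 0.2213 kbar
coal seam: 1440 kg/m³ × 9.80665 m/s² × 65 m = 9.179×10^5 Pa = 9.179×10^-3 kbar
eclogite: 3493 kg/m³ × 9.80665 m/s² × 5330 m = 1.826×10^8 Pa = 1.826 kbar
Total = 0.2065 + 0.08425 + 0.2213 + 9.179×10^-3 + 1.826 = 2.3471 kbar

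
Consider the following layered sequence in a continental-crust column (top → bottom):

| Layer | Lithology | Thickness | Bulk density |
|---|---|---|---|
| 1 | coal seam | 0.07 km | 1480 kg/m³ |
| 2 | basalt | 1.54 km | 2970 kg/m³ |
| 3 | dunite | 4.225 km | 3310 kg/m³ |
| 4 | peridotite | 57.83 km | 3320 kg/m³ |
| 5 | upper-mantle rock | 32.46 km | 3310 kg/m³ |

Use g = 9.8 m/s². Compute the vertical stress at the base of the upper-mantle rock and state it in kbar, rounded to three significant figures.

31.2 kbar

coal seam: 1480 kg/m³ × 9.8 m/s² × 70 m = 1.015×10^6 Pa = 0.01015 kbar
basalt: 2970 kg/m³ × 9.8 m/s² × 1540 m = 4.482×10^7 Pa = 0.4482 kbar
dunite: 3310 kg/m³ × 9.8 m/s² × 4225 m = 1.371×10^8 Pa = 1.371 kbar
peridotite: 3320 kg/m³ × 9.8 m/s² × 57830 m = 1.882×10^9 Pa = 18.82 kbar
upper-mantle rock: 3310 kg/m³ × 9.8 m/s² × 32460 m = 1.053×10^9 Pa = 10.53 kbar
Total = 0.01015 + 0.4482 + 1.371 + 18.82 + 10.53 = 31.174 kbar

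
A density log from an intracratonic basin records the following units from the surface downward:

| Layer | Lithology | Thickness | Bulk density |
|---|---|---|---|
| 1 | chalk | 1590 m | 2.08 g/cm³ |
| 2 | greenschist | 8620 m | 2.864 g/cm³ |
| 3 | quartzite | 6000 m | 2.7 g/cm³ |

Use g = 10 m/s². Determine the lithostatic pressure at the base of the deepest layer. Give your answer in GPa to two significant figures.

chalk: 2080 kg/m³ × 10 m/s² × 1590 m = 3.307×10^7 Pa = 0.03307 GPa
greenschist: 2864 kg/m³ × 10 m/s² × 8620 m = 2.469×10^8 Pa = 0.2469 GPa
quartzite: 2700 kg/m³ × 10 m/s² × 6000 m = 1.620×10^8 Pa = 0.1620 GPa
Total = 0.03307 + 0.2469 + 0.1620 = 0.44195 GPa

0.44 GPa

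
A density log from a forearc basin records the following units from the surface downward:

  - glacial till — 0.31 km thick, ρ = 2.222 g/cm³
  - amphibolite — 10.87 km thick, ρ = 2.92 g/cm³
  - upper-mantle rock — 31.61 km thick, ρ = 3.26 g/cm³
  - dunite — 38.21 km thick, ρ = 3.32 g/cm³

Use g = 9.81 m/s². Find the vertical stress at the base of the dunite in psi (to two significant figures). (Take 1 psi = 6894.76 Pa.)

glacial till: 2222 kg/m³ × 9.81 m/s² × 310 m = 6.757×10^6 Pa = 980.1 psi
amphibolite: 2920 kg/m³ × 9.81 m/s² × 10870 m = 3.114×10^8 Pa = 45161 psi
upper-mantle rock: 3260 kg/m³ × 9.81 m/s² × 31610 m = 1.011×10^9 Pa = 1.466×10^5 psi
dunite: 3320 kg/m³ × 9.81 m/s² × 38210 m = 1.244×10^9 Pa = 1.805×10^5 psi
Total = 980.1 + 45161 + 1.466×10^5 + 1.805×10^5 = 3.7326×10^5 psi

370000 psi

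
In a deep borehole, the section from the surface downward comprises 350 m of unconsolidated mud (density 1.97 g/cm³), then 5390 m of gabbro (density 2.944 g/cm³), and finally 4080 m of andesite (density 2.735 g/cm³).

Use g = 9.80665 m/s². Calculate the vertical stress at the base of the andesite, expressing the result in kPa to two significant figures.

unconsolidated mud: 1970 kg/m³ × 9.80665 m/s² × 350 m = 6.762×10^6 Pa = 6762 kPa
gabbro: 2944 kg/m³ × 9.80665 m/s² × 5390 m = 1.556×10^8 Pa = 1.556×10^5 kPa
andesite: 2735 kg/m³ × 9.80665 m/s² × 4080 m = 1.094×10^8 Pa = 1.094×10^5 kPa
Total = 6762 + 1.556×10^5 + 1.094×10^5 = 2.7181×10^5 kPa

270000 kPa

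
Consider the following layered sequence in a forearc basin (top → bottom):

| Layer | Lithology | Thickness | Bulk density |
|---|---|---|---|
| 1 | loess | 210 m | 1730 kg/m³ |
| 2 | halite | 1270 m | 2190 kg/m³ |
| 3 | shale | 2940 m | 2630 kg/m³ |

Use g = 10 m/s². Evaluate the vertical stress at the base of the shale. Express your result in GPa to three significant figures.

0.109 GPa

loess: 1730 kg/m³ × 10 m/s² × 210 m = 3.633×10^6 Pa = 3.633×10^-3 GPa
halite: 2190 kg/m³ × 10 m/s² × 1270 m = 2.781×10^7 Pa = 0.02781 GPa
shale: 2630 kg/m³ × 10 m/s² × 2940 m = 7.732×10^7 Pa = 0.07732 GPa
Total = 3.633×10^-3 + 0.02781 + 0.07732 = 0.10877 GPa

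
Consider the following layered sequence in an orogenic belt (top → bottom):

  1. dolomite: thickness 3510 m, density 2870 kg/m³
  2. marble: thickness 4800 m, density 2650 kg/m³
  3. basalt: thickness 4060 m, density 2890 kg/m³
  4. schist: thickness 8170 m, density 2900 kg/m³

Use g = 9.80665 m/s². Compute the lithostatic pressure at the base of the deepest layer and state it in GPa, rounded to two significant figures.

dolomite: 2870 kg/m³ × 9.80665 m/s² × 3510 m = 9.879×10^7 Pa = 0.09879 GPa
marble: 2650 kg/m³ × 9.80665 m/s² × 4800 m = 1.247×10^8 Pa = 0.1247 GPa
basalt: 2890 kg/m³ × 9.80665 m/s² × 4060 m = 1.151×10^8 Pa = 0.1151 GPa
schist: 2900 kg/m³ × 9.80665 m/s² × 8170 m = 2.323×10^8 Pa = 0.2323 GPa
Total = 0.09879 + 0.1247 + 0.1151 + 0.2323 = 0.57094 GPa

0.57 GPa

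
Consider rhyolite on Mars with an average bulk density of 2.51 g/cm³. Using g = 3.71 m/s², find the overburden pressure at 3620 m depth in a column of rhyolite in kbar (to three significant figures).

0.337 kbar

rhyolite: 2510 kg/m³ × 3.71 m/s² × 3620 m = 3.371×10^7 Pa = 0.3371 kbar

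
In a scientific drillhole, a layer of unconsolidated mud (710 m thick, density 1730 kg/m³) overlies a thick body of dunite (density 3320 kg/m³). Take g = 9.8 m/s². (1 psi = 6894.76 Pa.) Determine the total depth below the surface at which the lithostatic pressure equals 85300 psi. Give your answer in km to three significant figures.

18.4 km

Pressure at base of upper layers: 1730×9.8×710 = 1.204×10^7 Pa = 1746 psi
Remaining pressure to be supplied by dunite: 5.881×10^8 − 1.204×10^7 = 5.761×10^8 Pa
Additional depth in dunite = 5.761×10^8 Pa / (3320 kg/m³ × 9.8 m/s²) = 17706 m
Total depth = 710 m + 17706 m = 18416 m
= 18.416 km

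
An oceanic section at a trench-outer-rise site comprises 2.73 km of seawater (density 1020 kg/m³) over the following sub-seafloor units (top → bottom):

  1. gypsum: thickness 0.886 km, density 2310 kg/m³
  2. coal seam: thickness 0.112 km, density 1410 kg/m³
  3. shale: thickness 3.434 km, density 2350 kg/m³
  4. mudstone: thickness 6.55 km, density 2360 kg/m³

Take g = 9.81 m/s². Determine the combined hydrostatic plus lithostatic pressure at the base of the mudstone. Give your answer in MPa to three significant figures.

280 MPa

seawater: 1020 kg/m³ × 9.81 m/s² × 2730 m = 2.732×10^7 Pa = 27.32 MPa
gypsum: 2310 kg/m³ × 9.81 m/s² × 886 m = 2.008×10^7 Pa = 20.08 MPa
coal seam: 1410 kg/m³ × 9.81 m/s² × 112 m = 1.549×10^6 Pa = 1.549 MPa
shale: 2350 kg/m³ × 9.81 m/s² × 3434 m = 7.917×10^7 Pa = 79.17 MPa
mudstone: 2360 kg/m³ × 9.81 m/s² × 6550 m = 1.516×10^8 Pa = 151.6 MPa
Total = 27.32 + 20.08 + 1.549 + 79.17 + 151.6 = 279.75 MPa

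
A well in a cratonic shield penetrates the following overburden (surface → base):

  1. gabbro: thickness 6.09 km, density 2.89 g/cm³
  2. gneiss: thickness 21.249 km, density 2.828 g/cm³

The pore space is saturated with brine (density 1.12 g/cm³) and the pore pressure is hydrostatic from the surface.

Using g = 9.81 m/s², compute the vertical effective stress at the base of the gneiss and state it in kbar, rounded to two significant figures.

Overburden (lithostatic) stress σ_v:
gabbro: 2890 kg/m³ × 9.81 m/s² × 6090 m = 1.727×10^8 Pa = 172.7 MPa
gneiss: 2828 kg/m³ × 9.81 m/s² × 21249 m = 5.895×10^8 Pa = 589.5 MPa
Total = 172.7 + 589.5 = 762.16 MPa
Pore pressure P_p = 1120 kg/m³ × 9.81 m/s² × 27339 m = 3.004×10^8 Pa = 300.4 MPa
Effective stress σ' = σ_v − P_p = 762.2 − 300.4 = 461.78 MPa = 4.6178 kbar

4.6 kbar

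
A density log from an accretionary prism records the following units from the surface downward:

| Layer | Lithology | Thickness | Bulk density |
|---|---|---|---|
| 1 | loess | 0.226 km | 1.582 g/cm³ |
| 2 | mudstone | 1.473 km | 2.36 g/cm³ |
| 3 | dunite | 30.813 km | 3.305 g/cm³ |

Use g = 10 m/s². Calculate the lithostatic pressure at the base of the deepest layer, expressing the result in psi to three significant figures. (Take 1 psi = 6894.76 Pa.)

153000 psi

loess: 1582 kg/m³ × 10 m/s² × 226 m = 3.575×10^6 Pa = 518.6 psi
mudstone: 2360 kg/m³ × 10 m/s² × 1473 m = 3.476×10^7 Pa = 5042 psi
dunite: 3305 kg/m³ × 10 m/s² × 30813 m = 1.018×10^9 Pa = 1.477×10^5 psi
Total = 518.6 + 5042 + 1.477×10^5 = 1.5326×10^5 psi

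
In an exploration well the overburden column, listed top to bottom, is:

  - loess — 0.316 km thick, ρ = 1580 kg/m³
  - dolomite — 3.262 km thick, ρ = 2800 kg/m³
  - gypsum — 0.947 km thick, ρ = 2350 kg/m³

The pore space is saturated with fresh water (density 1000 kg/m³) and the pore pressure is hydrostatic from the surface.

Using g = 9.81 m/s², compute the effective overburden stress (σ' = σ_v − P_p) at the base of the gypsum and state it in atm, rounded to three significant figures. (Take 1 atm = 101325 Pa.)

Overburden (lithostatic) stress σ_v:
loess: 1580 kg/m³ × 9.81 m/s² × 316 m = 4.898×10^6 Pa = 4.898 MPa
dolomite: 2800 kg/m³ × 9.81 m/s² × 3262 m = 8.960×10^7 Pa = 89.60 MPa
gypsum: 2350 kg/m³ × 9.81 m/s² × 947 m = 2.183×10^7 Pa = 21.83 MPa
Total = 4.898 + 89.60 + 21.83 = 116.33 MPa
Pore pressure P_p = 1000 kg/m³ × 9.81 m/s² × 4525 m = 4.439×10^7 Pa = 44.39 MPa
Effective stress σ' = σ_v − P_p = 116.3 − 44.39 = 71.940 MPa = 709.99 atm

710 atm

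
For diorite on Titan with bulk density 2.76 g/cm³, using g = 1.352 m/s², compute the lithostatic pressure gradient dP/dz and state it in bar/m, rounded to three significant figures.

dP/dz = ρg = 2760 kg/m³ × 1.352 m/s² = 3731.5 Pa/m
= 3731.5 Pa/m × (1 bar/m / 1.0000×10^5 Pa/m) = 0.037315 bar/m

0.0373 bar/m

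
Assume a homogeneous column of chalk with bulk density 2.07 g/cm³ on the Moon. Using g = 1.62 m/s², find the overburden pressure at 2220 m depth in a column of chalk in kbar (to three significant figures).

chalk: 2070 kg/m³ × 1.62 m/s² × 2220 m = 7.445×10^6 Pa = 0.07445 kbar

0.0744 kbar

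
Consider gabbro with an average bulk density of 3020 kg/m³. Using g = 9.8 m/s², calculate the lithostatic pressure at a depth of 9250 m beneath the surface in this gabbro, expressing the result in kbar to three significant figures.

2.74 kbar

gabbro: 3020 kg/m³ × 9.8 m/s² × 9250 m = 2.738×10^8 Pa = 2.738 kbar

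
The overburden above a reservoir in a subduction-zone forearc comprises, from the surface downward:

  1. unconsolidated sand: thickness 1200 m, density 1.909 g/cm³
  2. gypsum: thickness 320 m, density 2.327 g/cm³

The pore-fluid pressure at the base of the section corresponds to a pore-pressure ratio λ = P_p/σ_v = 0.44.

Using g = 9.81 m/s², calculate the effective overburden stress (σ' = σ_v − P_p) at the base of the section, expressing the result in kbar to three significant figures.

Overburden (lithostatic) stress σ_v:
unconsolidated sand: 1909 kg/m³ × 9.81 m/s² × 1200 m = 2.247×10^7 Pa = 22.47 MPa
gypsum: 2327 kg/m³ × 9.81 m/s² × 320 m = 7.305×10^6 Pa = 7.305 MPa
Total = 22.47 + 7.305 = 29.778 MPa
Pore pressure P_p = λ·σ_v = 0.44 × 29.78 MPa = 13.10 MPa
Effective stress σ' = σ_v − P_p = 29.78 − 13.10 = 16.675 MPa = 0.16675 kbar

0.167 kbar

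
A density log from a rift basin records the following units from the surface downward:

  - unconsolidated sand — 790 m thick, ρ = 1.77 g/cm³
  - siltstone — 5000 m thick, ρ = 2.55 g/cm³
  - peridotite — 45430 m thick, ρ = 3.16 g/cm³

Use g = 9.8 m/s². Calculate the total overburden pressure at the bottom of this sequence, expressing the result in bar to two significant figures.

15000 bar

unconsolidated sand: 1770 kg/m³ × 9.8 m/s² × 790 m = 1.370×10^7 Pa = 137.0 bar
siltstone: 2550 kg/m³ × 9.8 m/s² × 5000 m = 1.250×10^8 Pa = 1250 bar
peridotite: 3160 kg/m³ × 9.8 m/s² × 45430 m = 1.407×10^9 Pa = 14069 bar
Total = 137.0 + 1250 + 14069 = 15455 bar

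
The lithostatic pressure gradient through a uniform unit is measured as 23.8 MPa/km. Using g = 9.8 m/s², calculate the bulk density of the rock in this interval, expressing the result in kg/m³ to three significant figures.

2430 kg/m³

ρ = (dP/dz)/g = 23.8 MPa/km / 9.8 m/s² = 23800 Pa/m / 9.8 m/s² = 2428.6 kg/m³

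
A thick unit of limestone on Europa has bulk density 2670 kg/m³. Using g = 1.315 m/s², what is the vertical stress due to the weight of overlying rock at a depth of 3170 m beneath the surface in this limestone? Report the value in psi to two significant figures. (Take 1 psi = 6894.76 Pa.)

limestone: 2670 kg/m³ × 1.315 m/s² × 3170 m = 1.113×10^7 Pa = 1614 psi

1600 psi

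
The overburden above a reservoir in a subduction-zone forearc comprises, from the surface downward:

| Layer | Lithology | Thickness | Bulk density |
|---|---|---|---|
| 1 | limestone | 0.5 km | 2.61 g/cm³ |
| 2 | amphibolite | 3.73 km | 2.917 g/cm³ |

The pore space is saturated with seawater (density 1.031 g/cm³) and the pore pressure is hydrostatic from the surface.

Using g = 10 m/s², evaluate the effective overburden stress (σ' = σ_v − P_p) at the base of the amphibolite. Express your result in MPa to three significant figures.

Overburden (lithostatic) stress σ_v:
limestone: 2610 kg/m³ × 10 m/s² × 500 m = 1.305×10^7 Pa = 13.05 MPa
amphibolite: 2917 kg/m³ × 10 m/s² × 3730 m = 1.088×10^8 Pa = 108.8 MPa
Total = 13.05 + 108.8 = 121.85 MPa
Pore pressure P_p = 1031 kg/m³ × 10 m/s² × 4230 m = 4.361×10^7 Pa = 43.61 MPa
Effective stress σ' = σ_v − P_p = 121.9 − 43.61 = 78.243 MPa

78.2 MPa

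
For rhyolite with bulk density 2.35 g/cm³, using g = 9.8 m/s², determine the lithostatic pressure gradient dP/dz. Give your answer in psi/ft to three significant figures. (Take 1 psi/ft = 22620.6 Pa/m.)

dP/dz = ρg = 2350 kg/m³ × 9.8 m/s² = 23030 Pa/m
= 23030 Pa/m × (1 psi/ft / 22621 Pa/m) = 1.0181 psi/ft

1.02 psi/ft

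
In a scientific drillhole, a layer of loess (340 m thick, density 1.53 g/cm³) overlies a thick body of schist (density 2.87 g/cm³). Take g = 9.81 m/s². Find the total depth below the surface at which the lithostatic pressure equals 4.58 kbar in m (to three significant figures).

16400 m

Pressure at base of upper layers: 1530×9.81×340 = 5.103×10^6 Pa = 0.05103 kbar
Remaining pressure to be supplied by schist: 4.580×10^8 − 5.103×10^6 = 4.529×10^8 Pa
Additional depth in schist = 4.529×10^8 Pa / (2870 kg/m³ × 9.81 m/s²) = 16086 m
Total depth = 340 m + 16086 m = 16426 m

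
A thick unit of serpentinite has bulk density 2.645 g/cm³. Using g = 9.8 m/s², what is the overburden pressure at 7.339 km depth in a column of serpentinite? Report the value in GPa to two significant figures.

serpentinite: 2645 kg/m³ × 9.8 m/s² × 7339 m = 1.902×10^8 Pa = 0.1902 GPa

0.19 GPa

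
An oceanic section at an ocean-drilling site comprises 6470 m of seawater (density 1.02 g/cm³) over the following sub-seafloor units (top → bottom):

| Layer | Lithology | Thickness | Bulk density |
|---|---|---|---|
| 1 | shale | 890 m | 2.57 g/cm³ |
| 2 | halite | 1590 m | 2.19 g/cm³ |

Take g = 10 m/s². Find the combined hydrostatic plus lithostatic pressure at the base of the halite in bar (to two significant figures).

1200 bar

seawater: 1020 kg/m³ × 10 m/s² × 6470 m = 6.599×10^7 Pa = 659.9 bar
shale: 2570 kg/m³ × 10 m/s² × 890 m = 2.287×10^7 Pa = 228.7 bar
halite: 2190 kg/m³ × 10 m/s² × 1590 m = 3.482×10^7 Pa = 348.2 bar
Total = 659.9 + 228.7 + 348.2 = 1236.9 bar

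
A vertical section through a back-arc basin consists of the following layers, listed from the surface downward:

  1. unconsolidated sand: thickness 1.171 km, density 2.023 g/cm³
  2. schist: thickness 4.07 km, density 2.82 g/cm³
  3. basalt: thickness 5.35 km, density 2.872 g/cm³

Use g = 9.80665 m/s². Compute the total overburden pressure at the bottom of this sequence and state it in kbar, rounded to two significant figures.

2.9 kbar

unconsolidated sand: 2023 kg/m³ × 9.80665 m/s² × 1171 m = 2.323×10^7 Pa = 0.2323 kbar
schist: 2820 kg/m³ × 9.80665 m/s² × 4070 m = 1.126×10^8 Pa = 1.126 kbar
basalt: 2872 kg/m³ × 9.80665 m/s² × 5350 m = 1.507×10^8 Pa = 1.507 kbar
Total = 0.2323 + 1.126 + 1.507 = 2.8647 kbar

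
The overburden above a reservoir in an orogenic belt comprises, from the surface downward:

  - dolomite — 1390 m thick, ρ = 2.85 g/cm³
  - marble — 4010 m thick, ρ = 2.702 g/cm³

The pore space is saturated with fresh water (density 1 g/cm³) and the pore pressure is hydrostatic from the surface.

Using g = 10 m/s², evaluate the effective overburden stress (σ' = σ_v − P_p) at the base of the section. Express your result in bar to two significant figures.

Overburden (lithostatic) stress σ_v:
dolomite: 2850 kg/m³ × 10 m/s² × 1390 m = 3.962×10^7 Pa = 39.62 MPa
marble: 2702 kg/m³ × 10 m/s² × 4010 m = 1.084×10^8 Pa = 108.4 MPa
Total = 39.62 + 108.4 = 147.97 MPa
Pore pressure P_p = 1000 kg/m³ × 10 m/s² × 5400 m = 5.400×10^7 Pa = 54.00 MPa
Effective stress σ' = σ_v − P_p = 148.0 − 54.00 = 93.965 MPa = 939.65 bar

940 bar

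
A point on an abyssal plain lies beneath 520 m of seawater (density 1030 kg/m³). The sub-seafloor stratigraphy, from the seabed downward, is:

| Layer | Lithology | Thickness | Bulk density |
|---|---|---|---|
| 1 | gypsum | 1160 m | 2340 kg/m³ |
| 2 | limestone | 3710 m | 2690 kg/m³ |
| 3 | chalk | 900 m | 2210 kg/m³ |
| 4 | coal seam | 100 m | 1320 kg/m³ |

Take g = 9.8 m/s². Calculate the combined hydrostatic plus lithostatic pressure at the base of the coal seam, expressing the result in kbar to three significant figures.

seawater: 1030 kg/m³ × 9.8 m/s² × 520 m = 5.249×10^6 Pa = 0.05249 kbar
gypsum: 2340 kg/m³ × 9.8 m/s² × 1160 m = 2.660×10^7 Pa = 0.2660 kbar
limestone: 2690 kg/m³ × 9.8 m/s² × 3710 m = 9.780×10^7 Pa = 0.9780 kbar
chalk: 2210 kg/m³ × 9.8 m/s² × 900 m = 1.949×10^7 Pa = 0.1949 kbar
coal seam: 1320 kg/m³ × 9.8 m/s² × 100 m = 1.294×10^6 Pa = 0.01294 kbar
Total = 0.05249 + 0.2660 + 0.9780 + 0.1949 + 0.01294 = 1.5044 kbar

1.50 kbar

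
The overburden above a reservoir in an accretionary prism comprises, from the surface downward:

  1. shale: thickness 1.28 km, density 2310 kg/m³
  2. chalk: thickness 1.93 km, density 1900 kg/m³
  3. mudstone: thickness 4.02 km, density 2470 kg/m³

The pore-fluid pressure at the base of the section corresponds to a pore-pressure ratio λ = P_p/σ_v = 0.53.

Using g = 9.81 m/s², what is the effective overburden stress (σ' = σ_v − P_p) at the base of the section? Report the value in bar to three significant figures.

763 bar

Overburden (lithostatic) stress σ_v:
shale: 2310 kg/m³ × 9.81 m/s² × 1280 m = 2.901×10^7 Pa = 29.01 MPa
chalk: 1900 kg/m³ × 9.81 m/s² × 1930 m = 3.597×10^7 Pa = 35.97 MPa
mudstone: 2470 kg/m³ × 9.81 m/s² × 4020 m = 9.741×10^7 Pa = 97.41 MPa
Total = 29.01 + 35.97 + 97.41 = 162.39 MPa
Pore pressure P_p = λ·σ_v = 0.53 × 162.4 MPa = 86.07 MPa
Effective stress σ' = σ_v − P_p = 162.4 − 86.07 = 76.322 MPa = 763.22 bar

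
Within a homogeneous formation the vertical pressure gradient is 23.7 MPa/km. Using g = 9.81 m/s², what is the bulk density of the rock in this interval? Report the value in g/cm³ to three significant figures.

2.42 g/cm³

ρ = (dP/dz)/g = 23.7 MPa/km / 9.81 m/s² = 23700 Pa/m / 9.81 m/s² = 2415.9 kg/m³
= 2.416 g/cm³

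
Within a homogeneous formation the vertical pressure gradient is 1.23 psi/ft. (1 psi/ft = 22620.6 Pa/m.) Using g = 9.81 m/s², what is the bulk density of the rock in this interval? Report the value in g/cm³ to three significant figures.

2.84 g/cm³

ρ = (dP/dz)/g = 1.23 psi/ft / 9.81 m/s² = 27823 Pa/m / 9.81 m/s² = 2836.2 kg/m³
= 2.836 g/cm³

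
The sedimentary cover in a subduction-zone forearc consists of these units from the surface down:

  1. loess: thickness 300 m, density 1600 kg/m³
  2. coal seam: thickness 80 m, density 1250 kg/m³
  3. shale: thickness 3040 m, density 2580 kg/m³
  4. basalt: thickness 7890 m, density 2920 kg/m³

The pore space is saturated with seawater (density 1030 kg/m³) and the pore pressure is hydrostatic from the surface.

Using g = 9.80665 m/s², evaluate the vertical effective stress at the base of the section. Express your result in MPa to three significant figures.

Overburden (lithostatic) stress σ_v:
loess: 1600 kg/m³ × 9.80665 m/s² × 300 m = 4.707×10^6 Pa = 4.707 MPa
coal seam: 1250 kg/m³ × 9.80665 m/s² × 80 m = 9.807×10^5 Pa = 0.9807 MPa
shale: 2580 kg/m³ × 9.80665 m/s² × 3040 m = 7.692×10^7 Pa = 76.92 MPa
basalt: 2920 kg/m³ × 9.80665 m/s² × 7890 m = 2.259×10^8 Pa = 225.9 MPa
Total = 4.707 + 0.9807 + 76.92 + 225.9 = 308.54 MPa
Pore pressure P_p = 1030 kg/m³ × 9.80665 m/s² × 11310 m = 1.142×10^8 Pa = 114.2 MPa
Effective stress σ' = σ_v − P_p = 308.5 − 114.2 = 194.30 MPa

194 MPa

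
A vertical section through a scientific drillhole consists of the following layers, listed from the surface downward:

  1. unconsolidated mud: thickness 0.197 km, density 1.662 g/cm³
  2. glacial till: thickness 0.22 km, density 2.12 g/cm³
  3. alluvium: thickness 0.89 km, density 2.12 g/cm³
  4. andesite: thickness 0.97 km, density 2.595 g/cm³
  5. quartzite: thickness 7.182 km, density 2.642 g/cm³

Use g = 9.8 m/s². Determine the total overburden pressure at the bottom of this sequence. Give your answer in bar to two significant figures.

2400 bar

unconsolidated mud: 1662 kg/m³ × 9.8 m/s² × 197 m = 3.209×10^6 Pa = 32.09 bar
glacial till: 2120 kg/m³ × 9.8 m/s² × 220 m = 4.571×10^6 Pa = 45.71 bar
alluvium: 2120 kg/m³ × 9.8 m/s² × 890 m = 1.849×10^7 Pa = 184.9 bar
andesite: 2595 kg/m³ × 9.8 m/s² × 970 m = 2.467×10^7 Pa = 246.7 bar
quartzite: 2642 kg/m³ × 9.8 m/s² × 7182 m = 1.860×10^8 Pa = 1860 bar
Total = 32.09 + 45.71 + 184.9 + 246.7 + 1860 = 2368.9 bar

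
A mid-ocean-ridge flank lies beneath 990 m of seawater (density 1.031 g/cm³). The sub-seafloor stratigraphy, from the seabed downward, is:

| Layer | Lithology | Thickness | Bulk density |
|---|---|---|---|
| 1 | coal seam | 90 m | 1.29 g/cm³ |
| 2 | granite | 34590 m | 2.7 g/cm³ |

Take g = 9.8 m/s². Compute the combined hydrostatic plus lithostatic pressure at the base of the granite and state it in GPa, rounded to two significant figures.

seawater: 1031 kg/m³ × 9.8 m/s² × 990 m = 1.000×10^7 Pa = 0.01000 GPa
coal seam: 1290 kg/m³ × 9.8 m/s² × 90 m = 1.138×10^6 Pa = 1.138×10^-3 GPa
granite: 2700 kg/m³ × 9.8 m/s² × 34590 m = 9.153×10^8 Pa = 0.9153 GPa
Total = 0.01000 + 1.138×10^-3 + 0.9153 = 0.92639 GPa

0.93 GPa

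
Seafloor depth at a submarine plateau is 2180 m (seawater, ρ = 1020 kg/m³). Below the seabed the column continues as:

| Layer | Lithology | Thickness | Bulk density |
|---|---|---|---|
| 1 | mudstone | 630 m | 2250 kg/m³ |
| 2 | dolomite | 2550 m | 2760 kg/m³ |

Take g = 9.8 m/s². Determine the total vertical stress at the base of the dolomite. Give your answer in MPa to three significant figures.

105 MPa

seawater: 1020 kg/m³ × 9.8 m/s² × 2180 m = 2.179×10^7 Pa = 21.79 MPa
mudstone: 2250 kg/m³ × 9.8 m/s² × 630 m = 1.389×10^7 Pa = 13.89 MPa
dolomite: 2760 kg/m³ × 9.8 m/s² × 2550 m = 6.897×10^7 Pa = 68.97 MPa
Total = 21.79 + 13.89 + 68.97 = 104.66 MPa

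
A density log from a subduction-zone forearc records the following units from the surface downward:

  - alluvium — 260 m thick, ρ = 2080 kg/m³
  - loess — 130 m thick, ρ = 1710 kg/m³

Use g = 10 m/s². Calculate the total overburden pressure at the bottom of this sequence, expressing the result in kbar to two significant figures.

0.076 kbar

alluvium: 2080 kg/m³ × 10 m/s² × 260 m = 5.408×10^6 Pa = 0.05408 kbar
loess: 1710 kg/m³ × 10 m/s² × 130 m = 2.223×10^6 Pa = 0.02223 kbar
Total = 0.05408 + 0.02223 = 0.076310 kbar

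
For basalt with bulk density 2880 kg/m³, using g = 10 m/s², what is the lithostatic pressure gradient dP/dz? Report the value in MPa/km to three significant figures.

28.8 MPa/km

dP/dz = ρg = 2880 kg/m³ × 10 m/s² = 28800 Pa/m
= 28800 Pa/m × (1 MPa/km / 1000.0 Pa/m) = 28.800 MPa/km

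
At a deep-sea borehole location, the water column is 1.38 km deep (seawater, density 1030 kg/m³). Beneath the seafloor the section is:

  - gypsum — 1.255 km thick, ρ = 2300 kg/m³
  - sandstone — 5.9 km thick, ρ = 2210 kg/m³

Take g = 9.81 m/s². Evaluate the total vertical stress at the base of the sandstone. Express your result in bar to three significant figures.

seawater: 1030 kg/m³ × 9.81 m/s² × 1380 m = 1.394×10^7 Pa = 139.4 bar
gypsum: 2300 kg/m³ × 9.81 m/s² × 1255 m = 2.832×10^7 Pa = 283.2 bar
sandstone: 2210 kg/m³ × 9.81 m/s² × 5900 m = 1.279×10^8 Pa = 1279 bar
Total = 139.4 + 283.2 + 1279 = 1701.7 bar

1700 bar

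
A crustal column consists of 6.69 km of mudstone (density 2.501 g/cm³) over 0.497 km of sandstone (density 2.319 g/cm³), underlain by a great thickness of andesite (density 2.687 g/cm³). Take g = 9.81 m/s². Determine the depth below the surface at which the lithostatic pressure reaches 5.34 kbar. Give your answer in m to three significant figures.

20800 m

Pressure at base of upper layers: 2501×9.81×6690 + 2319×9.81×497 = 1.754×10^8 Pa = 1.754 kbar
Remaining pressure to be supplied by andesite: 5.340×10^8 − 1.754×10^8 = 3.586×10^8 Pa
Additional depth in andesite = 3.586×10^8 Pa / (2687 kg/m³ × 9.81 m/s²) = 13603 m
Total depth = 7187 m + 13603 m = 20790 m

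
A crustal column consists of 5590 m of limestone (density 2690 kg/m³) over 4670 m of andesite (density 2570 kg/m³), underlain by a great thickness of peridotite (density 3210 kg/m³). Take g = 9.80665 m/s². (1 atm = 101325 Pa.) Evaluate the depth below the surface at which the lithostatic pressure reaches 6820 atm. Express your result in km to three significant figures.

Pressure at base of upper layers: 2690×9.80665×5590 + 2570×9.80665×4670 = 2.652×10^8 Pa = 2617 atm
Remaining pressure to be supplied by peridotite: 6.910×10^8 − 2.652×10^8 = 4.259×10^8 Pa
Additional depth in peridotite = 4.259×10^8 Pa / (3210 kg/m³ × 9.80665 m/s²) = 13529 m
Total depth = 10260 m + 13529 m = 23789 m
= 23.789 km

23.8 km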